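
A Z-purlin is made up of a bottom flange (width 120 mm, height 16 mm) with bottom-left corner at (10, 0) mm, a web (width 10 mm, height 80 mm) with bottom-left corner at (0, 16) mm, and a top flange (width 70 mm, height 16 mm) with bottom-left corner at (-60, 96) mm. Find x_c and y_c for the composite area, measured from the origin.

x_c = 28.75 mm, y_c = 46.00 mm

Part | A | x̄ᵢ | ȳᵢ | A·x̄ᵢ | A·ȳᵢ
bottom flange | 1920.00 | 70.00 | 8.00 | 134400.00 | 15360.00
web | 800.00 | 5.00 | 56.00 | 4000.00 | 44800.00
top flange | 1120.00 | -25.00 | 104.00 | -28000.00 | 116480.00
Σ | 3840.00 |  |  | 110400.00 | 176640.00
x_c = 110400.00 / 3840.00 = 28.75 mm
y_c = 176640.00 / 3840.00 = 46.00 mm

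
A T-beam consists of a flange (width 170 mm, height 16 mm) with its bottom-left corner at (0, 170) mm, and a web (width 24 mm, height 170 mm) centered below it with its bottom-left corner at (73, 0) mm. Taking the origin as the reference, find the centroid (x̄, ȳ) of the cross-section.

x̄ = 85.00 mm, ȳ = 122.20 mm

web: A = 24 × 170 = 4080.00, centroid at (85.00, 85.00).
flange: A = 170 × 16 = 2720.00, centroid at (85.00, 178.00).
ΣA = 6800.00 mm², ΣAx̄ = 578000.00 mm³, ΣAȳ = 830960.00 mm³.
x̄ = 578000.00/6800.00 = 85.00 mm; ȳ = 830960.00/6800.00 = 122.20 mm.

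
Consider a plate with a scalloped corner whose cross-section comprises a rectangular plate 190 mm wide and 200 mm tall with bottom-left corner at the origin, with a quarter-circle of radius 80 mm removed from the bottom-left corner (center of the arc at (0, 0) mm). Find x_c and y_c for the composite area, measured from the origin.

x_c = 104.31 mm, y_c = 110.07 mm

Part | A | x̄ᵢ | ȳᵢ | A·x̄ᵢ | A·ȳᵢ
plate | 38000.00 | 95.00 | 100.00 | 3610000.00 | 3800000.00
removed quarter-circle | -5026.55 | 33.95 | 33.95 | -170666.67 | -170666.67
Σ | 32973.45 |  |  | 3439333.33 | 3629333.33
x_c = 3439333.33 / 32973.45 = 104.31 mm
y_c = 3629333.33 / 32973.45 = 110.07 mm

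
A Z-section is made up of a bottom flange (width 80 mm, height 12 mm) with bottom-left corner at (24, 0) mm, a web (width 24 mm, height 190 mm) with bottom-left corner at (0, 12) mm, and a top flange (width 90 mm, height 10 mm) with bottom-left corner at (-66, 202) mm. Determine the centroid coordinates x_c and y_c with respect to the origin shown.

x_c = 15.15 mm, y_c = 105.92 mm

bottom flange: A = 80 × 12 = 960.00, centroid at (64.00, 6.00).
web: A = 24 × 190 = 4560.00, centroid at (12.00, 107.00).
top flange: A = 90 × 10 = 900.00, centroid at (-21.00, 207.00).
ΣA = 6420.00 mm², ΣAx_c = 97260.00 mm³, ΣAy_c = 679980.00 mm³.
x_c = 97260.00/6420.00 = 15.15 mm; y_c = 679980.00/6420.00 = 105.92 mm.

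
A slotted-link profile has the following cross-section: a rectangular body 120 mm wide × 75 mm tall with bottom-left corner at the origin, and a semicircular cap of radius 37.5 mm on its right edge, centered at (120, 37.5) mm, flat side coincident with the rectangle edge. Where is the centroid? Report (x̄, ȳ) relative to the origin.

x̄ = 74.96 mm, ȳ = 37.50 mm

Part | A | x̄ᵢ | ȳᵢ | A·x̄ᵢ | A·ȳᵢ
rectangular body | 9000.00 | 60.00 | 37.50 | 540000.00 | 337500.00
semicircular end | 2208.93 | 135.92 | 37.50 | 300228.13 | 82834.96
Σ | 11208.93 |  |  | 840228.13 | 420334.96
x̄ = 840228.13 / 11208.93 = 74.96 mm
ȳ = 420334.96 / 11208.93 = 37.50 mm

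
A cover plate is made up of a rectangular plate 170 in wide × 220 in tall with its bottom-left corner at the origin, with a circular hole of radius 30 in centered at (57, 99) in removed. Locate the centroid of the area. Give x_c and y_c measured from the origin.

plate: A = 170 × 220 = 37400.00, centroid at (85.00, 110.00).
hole: A = −π·30² = -2827.43, centroid at (57.00, 99.00).
ΣA = 34572.57 in²
ΣAx_c = (37400.00)(85.00) + (-2827.43)(57.00) = 3017836.30 in³
ΣAy_c = (37400.00)(110.00) + (-2827.43)(99.00) = 3834084.09 in³
x_c = 3017836.30 / 34572.57 = 87.29 in
y_c = 3834084.09 / 34572.57 = 110.90 in

x_c = 87.29 in, y_c = 110.90 in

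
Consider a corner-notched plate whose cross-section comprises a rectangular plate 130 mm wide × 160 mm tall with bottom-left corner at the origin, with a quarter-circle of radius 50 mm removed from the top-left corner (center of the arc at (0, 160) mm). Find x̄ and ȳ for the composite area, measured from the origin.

x̄ = 69.56 mm, ȳ = 73.87 mm

plate: A = 130 × 160 = 20800.00, centroid at (65.00, 80.00).
removed quarter-circle: A = −¼π·50² = -1963.50, centroid at (21.22, 138.78).
ΣA = 18836.50 mm²
ΣAx̄ = (20800.00)(65.00) + (-1963.50)(21.22) = 1310333.33 mm³
ΣAȳ = (20800.00)(80.00) + (-1963.50)(138.78) = 1391507.40 mm³
x̄ = 1310333.33 / 18836.50 = 69.56 mm
ȳ = 1391507.40 / 18836.50 = 73.87 mm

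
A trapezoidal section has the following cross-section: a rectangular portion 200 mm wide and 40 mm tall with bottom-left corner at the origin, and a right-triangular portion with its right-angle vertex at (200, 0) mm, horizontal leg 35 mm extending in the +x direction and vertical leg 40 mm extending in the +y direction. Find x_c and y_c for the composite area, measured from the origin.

rectangular portion: A = 200 × 40 = 8000.00, centroid at (100.00, 20.00).
triangular portion: A = ½·35·40 = 700.00, centroid at (211.67, 13.33).
ΣA = 8700.00 mm², ΣAx_c = 948166.67 mm³, ΣAy_c = 169333.33 mm³.
x_c = 948166.67/8700.00 = 108.98 mm; y_c = 169333.33/8700.00 = 19.46 mm.

x_c = 108.98 mm, y_c = 19.46 mm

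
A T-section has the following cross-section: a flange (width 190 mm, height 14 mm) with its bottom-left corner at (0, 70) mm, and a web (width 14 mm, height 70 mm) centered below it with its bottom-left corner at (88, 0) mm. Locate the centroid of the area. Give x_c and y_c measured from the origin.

x_c = 95.00 mm, y_c = 65.69 mm

Part | A | x̄ᵢ | ȳᵢ | A·x̄ᵢ | A·ȳᵢ
web | 980.00 | 95.00 | 35.00 | 93100.00 | 34300.00
flange | 2660.00 | 95.00 | 77.00 | 252700.00 | 204820.00
Σ | 3640.00 |  |  | 345800.00 | 239120.00
x_c = 345800.00 / 3640.00 = 95.00 mm
y_c = 239120.00 / 3640.00 = 65.69 mm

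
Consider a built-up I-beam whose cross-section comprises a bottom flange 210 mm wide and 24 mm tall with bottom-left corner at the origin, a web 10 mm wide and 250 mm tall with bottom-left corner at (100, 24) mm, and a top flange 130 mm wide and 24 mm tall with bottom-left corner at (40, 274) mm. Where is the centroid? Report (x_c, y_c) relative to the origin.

x_c = 105.00 mm, y_c = 124.32 mm

Part | A | x̄ᵢ | ȳᵢ | A·x̄ᵢ | A·ȳᵢ
bottom flange | 5040.00 | 105.00 | 12.00 | 529200.00 | 60480.00
web | 2500.00 | 105.00 | 149.00 | 262500.00 | 372500.00
top flange | 3120.00 | 105.00 | 286.00 | 327600.00 | 892320.00
Σ | 10660.00 |  |  | 1119300.00 | 1325300.00
x_c = 1119300.00 / 10660.00 = 105.00 mm
y_c = 1325300.00 / 10660.00 = 124.32 mm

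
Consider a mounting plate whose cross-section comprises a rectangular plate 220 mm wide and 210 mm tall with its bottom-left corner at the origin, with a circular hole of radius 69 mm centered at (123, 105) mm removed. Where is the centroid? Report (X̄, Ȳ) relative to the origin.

plate: A = 220 × 210 = 46200.00, centroid at (110.00, 105.00).
hole: A = −π·69² = -14957.12, centroid at (123.00, 105.00).
ΣA = 31242.88 mm²
ΣAX̄ = (46200.00)(110.00) + (-14957.12)(123.00) = 3242273.92 mm³
ΣAȲ = (46200.00)(105.00) + (-14957.12)(105.00) = 3280502.12 mm³
X̄ = 3242273.92 / 31242.88 = 103.78 mm
Ȳ = 3280502.12 / 31242.88 = 105.00 mm

X̄ = 103.78 mm, Ȳ = 105.00 mm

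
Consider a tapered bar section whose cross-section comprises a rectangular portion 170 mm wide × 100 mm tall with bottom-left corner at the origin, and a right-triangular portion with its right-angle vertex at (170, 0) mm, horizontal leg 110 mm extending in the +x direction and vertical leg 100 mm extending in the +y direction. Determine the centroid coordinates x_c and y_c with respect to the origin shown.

rectangular portion: A = 170 × 100 = 17000.00, centroid at (85.00, 50.00).
triangular portion: A = ½·110·100 = 5500.00, centroid at (206.67, 33.33).
ΣA = 22500.00 mm²
ΣAx_c = (17000.00)(85.00) + (5500.00)(206.67) = 2581666.67 mm³
ΣAy_c = (17000.00)(50.00) + (5500.00)(33.33) = 1033333.33 mm³
x_c = 2581666.67 / 22500.00 = 114.74 mm
y_c = 1033333.33 / 22500.00 = 45.93 mm

x_c = 114.74 mm, y_c = 45.93 mm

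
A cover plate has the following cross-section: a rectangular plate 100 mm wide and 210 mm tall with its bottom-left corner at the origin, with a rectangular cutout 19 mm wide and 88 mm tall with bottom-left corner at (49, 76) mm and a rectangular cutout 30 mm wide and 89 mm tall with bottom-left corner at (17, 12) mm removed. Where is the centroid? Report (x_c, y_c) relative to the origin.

x_c = 52.03 mm, y_c = 111.27 mm

Part | A | x̄ᵢ | ȳᵢ | A·x̄ᵢ | A·ȳᵢ
plate | 21000.00 | 50.00 | 105.00 | 1050000.00 | 2205000.00
hole 1 | -1672.00 | 58.50 | 120.00 | -97812.00 | -200640.00
hole 2 | -2670.00 | 32.00 | 56.50 | -85440.00 | -150855.00
Σ | 16658.00 |  |  | 866748.00 | 1853505.00
x_c = 866748.00 / 16658.00 = 52.03 mm
y_c = 1853505.00 / 16658.00 = 111.27 mm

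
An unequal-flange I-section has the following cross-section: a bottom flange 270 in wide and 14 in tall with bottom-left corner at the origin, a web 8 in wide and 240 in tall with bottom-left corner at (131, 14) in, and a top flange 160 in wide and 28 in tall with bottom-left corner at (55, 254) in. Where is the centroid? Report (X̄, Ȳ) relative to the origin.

X̄ = 135.00 in, Ȳ = 145.81 in

bottom flange: A = 270 × 14 = 3780.00, centroid at (135.00, 7.00).
web: A = 8 × 240 = 1920.00, centroid at (135.00, 134.00).
top flange: A = 160 × 28 = 4480.00, centroid at (135.00, 268.00).
ΣA = 10180.00 in²
ΣAX̄ = (3780.00)(135.00) + (1920.00)(135.00) + (4480.00)(135.00) = 1374300.00 in³
ΣAȲ = (3780.00)(7.00) + (1920.00)(134.00) + (4480.00)(268.00) = 1484380.00 in³
X̄ = 1374300.00 / 10180.00 = 135.00 in
Ȳ = 1484380.00 / 10180.00 = 145.81 in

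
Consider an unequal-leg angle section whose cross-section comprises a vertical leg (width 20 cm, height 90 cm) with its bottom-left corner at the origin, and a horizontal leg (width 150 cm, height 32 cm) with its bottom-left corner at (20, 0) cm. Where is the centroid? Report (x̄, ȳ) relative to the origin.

Part | A | x̄ᵢ | ȳᵢ | A·x̄ᵢ | A·ȳᵢ
vertical leg | 1800.00 | 10.00 | 45.00 | 18000.00 | 81000.00
horizontal leg | 4800.00 | 95.00 | 16.00 | 456000.00 | 76800.00
Σ | 6600.00 |  |  | 474000.00 | 157800.00
x̄ = 474000.00 / 6600.00 = 71.82 cm
ȳ = 157800.00 / 6600.00 = 23.91 cm

x̄ = 71.82 cm, ȳ = 23.91 cm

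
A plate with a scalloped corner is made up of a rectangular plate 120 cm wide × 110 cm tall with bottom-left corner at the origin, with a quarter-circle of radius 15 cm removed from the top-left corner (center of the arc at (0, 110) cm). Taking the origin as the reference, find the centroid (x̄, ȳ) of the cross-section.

x̄ = 60.73 cm, ȳ = 54.34 cm

plate: A = 120 × 110 = 13200.00, centroid at (60.00, 55.00).
removed quarter-circle: A = −¼π·15² = -176.71, centroid at (6.37, 103.63).
ΣA = 13023.29 cm²
ΣAx̄ = (13200.00)(60.00) + (-176.71)(6.37) = 790875.00 cm³
ΣAȳ = (13200.00)(55.00) + (-176.71)(103.63) = 707686.40 cm³
x̄ = 790875.00 / 13023.29 = 60.73 cm
ȳ = 707686.40 / 13023.29 = 54.34 cm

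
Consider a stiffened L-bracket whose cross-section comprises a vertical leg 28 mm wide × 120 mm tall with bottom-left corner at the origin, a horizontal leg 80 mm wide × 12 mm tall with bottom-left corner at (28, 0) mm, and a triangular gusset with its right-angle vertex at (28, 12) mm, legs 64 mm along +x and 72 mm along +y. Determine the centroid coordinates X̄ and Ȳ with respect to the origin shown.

X̄ = 34.12 mm, Ȳ = 43.83 mm

vertical leg: A = 28 × 120 = 3360.00, centroid at (14.00, 60.00).
horizontal leg: A = 80 × 12 = 960.00, centroid at (68.00, 6.00).
gusset: A = ½·64·72 = 2304.00, centroid at (49.33, 36.00).
ΣA = 6624.00 mm², ΣAX̄ = 225984.00 mm³, ΣAȲ = 290304.00 mm³.
X̄ = 225984.00/6624.00 = 34.12 mm; Ȳ = 290304.00/6624.00 = 43.83 mm.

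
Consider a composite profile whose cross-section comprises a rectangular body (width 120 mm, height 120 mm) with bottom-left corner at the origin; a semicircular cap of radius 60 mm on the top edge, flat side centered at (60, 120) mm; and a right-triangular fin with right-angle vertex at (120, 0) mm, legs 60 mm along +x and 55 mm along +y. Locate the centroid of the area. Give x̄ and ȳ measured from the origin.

Part | A | x̄ᵢ | ȳᵢ | A·x̄ᵢ | A·ȳᵢ
rectangular body | 14400.00 | 60.00 | 60.00 | 864000.00 | 864000.00
semicircular top | 5654.87 | 60.00 | 145.46 | 339292.01 | 822584.01
triangular fin | 1650.00 | 140.00 | 18.33 | 231000.00 | 30250.00
Σ | 21704.87 |  |  | 1434292.01 | 1716834.01
x̄ = 1434292.01 / 21704.87 = 66.08 mm
ȳ = 1716834.01 / 21704.87 = 79.10 mm

x̄ = 66.08 mm, ȳ = 79.10 mm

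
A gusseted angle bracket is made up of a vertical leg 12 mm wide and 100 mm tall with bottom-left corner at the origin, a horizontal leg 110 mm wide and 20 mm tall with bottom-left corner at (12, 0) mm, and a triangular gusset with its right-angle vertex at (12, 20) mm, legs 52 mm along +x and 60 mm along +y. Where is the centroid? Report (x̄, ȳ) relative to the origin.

x̄ = 40.40 mm, ȳ = 29.11 mm

vertical leg: A = 12 × 100 = 1200.00, centroid at (6.00, 50.00).
horizontal leg: A = 110 × 20 = 2200.00, centroid at (67.00, 10.00).
gusset: A = ½·52·60 = 1560.00, centroid at (29.33, 40.00).
ΣA = 4960.00 mm², ΣAx̄ = 200360.00 mm³, ΣAȳ = 144400.00 mm³.
x̄ = 200360.00/4960.00 = 40.40 mm; ȳ = 144400.00/4960.00 = 29.11 mm.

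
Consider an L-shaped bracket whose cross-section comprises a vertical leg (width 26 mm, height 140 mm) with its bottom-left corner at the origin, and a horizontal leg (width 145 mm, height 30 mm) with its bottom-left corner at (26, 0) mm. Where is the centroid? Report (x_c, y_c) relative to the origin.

vertical leg: A = 26 × 140 = 3640.00, centroid at (13.00, 70.00).
horizontal leg: A = 145 × 30 = 4350.00, centroid at (98.50, 15.00).
ΣA = 7990.00 mm²
ΣAx_c = (3640.00)(13.00) + (4350.00)(98.50) = 475795.00 mm³
ΣAy_c = (3640.00)(70.00) + (4350.00)(15.00) = 320050.00 mm³
x_c = 475795.00 / 7990.00 = 59.55 mm
y_c = 320050.00 / 7990.00 = 40.06 mm

x_c = 59.55 mm, y_c = 40.06 mm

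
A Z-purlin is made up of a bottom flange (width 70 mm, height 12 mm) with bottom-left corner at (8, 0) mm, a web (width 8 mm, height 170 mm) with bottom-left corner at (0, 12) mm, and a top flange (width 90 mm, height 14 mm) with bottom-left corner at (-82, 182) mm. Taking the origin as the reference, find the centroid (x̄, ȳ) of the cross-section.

x̄ = -1.46 mm, ȳ = 108.41 mm

Part | A | x̄ᵢ | ȳᵢ | A·x̄ᵢ | A·ȳᵢ
bottom flange | 840.00 | 43.00 | 6.00 | 36120.00 | 5040.00
web | 1360.00 | 4.00 | 97.00 | 5440.00 | 131920.00
top flange | 1260.00 | -37.00 | 189.00 | -46620.00 | 238140.00
Σ | 3460.00 |  |  | -5060.00 | 375100.00
x̄ = -5060.00 / 3460.00 = -1.46 mm
ȳ = 375100.00 / 3460.00 = 108.41 mm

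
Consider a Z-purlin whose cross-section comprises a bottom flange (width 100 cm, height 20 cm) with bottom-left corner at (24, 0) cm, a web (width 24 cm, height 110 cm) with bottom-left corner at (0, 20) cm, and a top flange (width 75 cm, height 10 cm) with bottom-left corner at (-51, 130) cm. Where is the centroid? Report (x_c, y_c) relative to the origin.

bottom flange: A = 100 × 20 = 2000.00, centroid at (74.00, 10.00).
web: A = 24 × 110 = 2640.00, centroid at (12.00, 75.00).
top flange: A = 75 × 10 = 750.00, centroid at (-13.50, 135.00).
ΣA = 5390.00 cm², ΣAx_c = 169555.00 cm³, ΣAy_c = 319250.00 cm³.
x_c = 169555.00/5390.00 = 31.46 cm; y_c = 319250.00/5390.00 = 59.23 cm.

x_c = 31.46 cm, y_c = 59.23 cm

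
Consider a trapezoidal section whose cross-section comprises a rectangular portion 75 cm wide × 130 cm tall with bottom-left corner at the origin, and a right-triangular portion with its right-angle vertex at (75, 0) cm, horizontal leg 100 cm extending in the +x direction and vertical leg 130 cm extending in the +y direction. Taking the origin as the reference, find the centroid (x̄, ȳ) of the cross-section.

x̄ = 65.83 cm, ȳ = 56.33 cm

rectangular portion: A = 75 × 130 = 9750.00, centroid at (37.50, 65.00).
triangular portion: A = ½·100·130 = 6500.00, centroid at (108.33, 43.33).
ΣA = 16250.00 cm², ΣAx̄ = 1069791.67 cm³, ΣAȳ = 915416.67 cm³.
x̄ = 1069791.67/16250.00 = 65.83 cm; ȳ = 915416.67/16250.00 = 56.33 cm.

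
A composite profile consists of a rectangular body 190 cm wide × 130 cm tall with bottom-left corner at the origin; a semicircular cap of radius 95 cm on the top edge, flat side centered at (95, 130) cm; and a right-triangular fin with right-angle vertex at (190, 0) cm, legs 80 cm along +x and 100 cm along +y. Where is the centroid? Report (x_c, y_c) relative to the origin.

x_c = 106.35 cm, y_c = 96.87 cm

Part | A | x̄ᵢ | ȳᵢ | A·x̄ᵢ | A·ȳᵢ
rectangular body | 24700.00 | 95.00 | 65.00 | 2346500.00 | 1605500.00
semicircular top | 14176.44 | 95.00 | 170.32 | 1346761.50 | 2414520.12
triangular fin | 4000.00 | 216.67 | 33.33 | 866666.67 | 133333.33
Σ | 42876.44 |  |  | 4559928.17 | 4153353.46
x_c = 4559928.17 / 42876.44 = 106.35 cm
y_c = 4153353.46 / 42876.44 = 96.87 cm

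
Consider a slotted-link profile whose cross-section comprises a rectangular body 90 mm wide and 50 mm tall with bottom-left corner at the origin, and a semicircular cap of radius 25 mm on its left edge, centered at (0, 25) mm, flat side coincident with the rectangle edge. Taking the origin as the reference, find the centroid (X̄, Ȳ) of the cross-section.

X̄ = 35.04 mm, Ȳ = 25.00 mm

rectangular body: A = 90 × 50 = 4500.00, centroid at (45.00, 25.00).
semicircular end: A = ½π·25² = 981.75, centroid at (-10.61, 25.00).
ΣA = 5481.75 mm²
ΣAX̄ = (4500.00)(45.00) + (981.75)(-10.61) = 192083.33 mm³
ΣAȲ = (4500.00)(25.00) + (981.75)(25.00) = 137043.69 mm³
X̄ = 192083.33 / 5481.75 = 35.04 mm
Ȳ = 137043.69 / 5481.75 = 25.00 mm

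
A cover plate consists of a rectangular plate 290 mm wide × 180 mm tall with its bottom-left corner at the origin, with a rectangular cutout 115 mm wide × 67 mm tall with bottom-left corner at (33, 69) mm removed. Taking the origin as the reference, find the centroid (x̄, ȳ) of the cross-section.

x̄ = 154.44 mm, ȳ = 87.84 mm

Part | A | x̄ᵢ | ȳᵢ | A·x̄ᵢ | A·ȳᵢ
plate | 52200.00 | 145.00 | 90.00 | 7569000.00 | 4698000.00
hole | -7705.00 | 90.50 | 102.50 | -697302.50 | -789762.50
Σ | 44495.00 |  |  | 6871697.50 | 3908237.50
x̄ = 6871697.50 / 44495.00 = 154.44 mm
ȳ = 3908237.50 / 44495.00 = 87.84 mm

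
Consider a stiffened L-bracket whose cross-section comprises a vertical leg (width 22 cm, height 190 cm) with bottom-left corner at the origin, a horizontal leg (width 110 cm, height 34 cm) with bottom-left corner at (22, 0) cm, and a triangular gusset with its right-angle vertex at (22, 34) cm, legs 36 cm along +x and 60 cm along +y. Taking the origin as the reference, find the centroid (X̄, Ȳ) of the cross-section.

vertical leg: A = 22 × 190 = 4180.00, centroid at (11.00, 95.00).
horizontal leg: A = 110 × 34 = 3740.00, centroid at (77.00, 17.00).
gusset: A = ½·36·60 = 1080.00, centroid at (34.00, 54.00).
ΣA = 9000.00 cm²
ΣAX̄ = (4180.00)(11.00) + (3740.00)(77.00) + (1080.00)(34.00) = 370680.00 cm³
ΣAȲ = (4180.00)(95.00) + (3740.00)(17.00) + (1080.00)(54.00) = 519000.00 cm³
X̄ = 370680.00 / 9000.00 = 41.19 cm
Ȳ = 519000.00 / 9000.00 = 57.67 cm

X̄ = 41.19 cm, Ȳ = 57.67 cm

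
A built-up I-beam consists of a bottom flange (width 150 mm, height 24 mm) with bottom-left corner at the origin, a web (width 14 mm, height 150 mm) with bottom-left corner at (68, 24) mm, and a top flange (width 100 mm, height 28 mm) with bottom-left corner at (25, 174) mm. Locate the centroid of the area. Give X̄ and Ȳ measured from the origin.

bottom flange: A = 150 × 24 = 3600.00, centroid at (75.00, 12.00).
web: A = 14 × 150 = 2100.00, centroid at (75.00, 99.00).
top flange: A = 100 × 28 = 2800.00, centroid at (75.00, 188.00).
ΣA = 8500.00 mm², ΣAX̄ = 637500.00 mm³, ΣAȲ = 777500.00 mm³.
X̄ = 637500.00/8500.00 = 75.00 mm; Ȳ = 777500.00/8500.00 = 91.47 mm.

X̄ = 75.00 mm, Ȳ = 91.47 mm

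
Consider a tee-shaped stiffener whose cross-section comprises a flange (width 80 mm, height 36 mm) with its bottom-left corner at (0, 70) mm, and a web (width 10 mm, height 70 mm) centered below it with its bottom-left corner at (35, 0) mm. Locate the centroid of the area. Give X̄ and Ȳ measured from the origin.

X̄ = 40.00 mm, Ȳ = 77.64 mm

Part | A | x̄ᵢ | ȳᵢ | A·x̄ᵢ | A·ȳᵢ
web | 700.00 | 40.00 | 35.00 | 28000.00 | 24500.00
flange | 2880.00 | 40.00 | 88.00 | 115200.00 | 253440.00
Σ | 3580.00 |  |  | 143200.00 | 277940.00
X̄ = 143200.00 / 3580.00 = 40.00 mm
Ȳ = 277940.00 / 3580.00 = 77.64 mm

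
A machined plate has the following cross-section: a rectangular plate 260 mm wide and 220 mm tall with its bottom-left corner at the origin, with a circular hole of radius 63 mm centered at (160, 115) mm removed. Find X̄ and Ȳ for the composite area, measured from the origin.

X̄ = 121.64 mm, Ȳ = 108.61 mm

Part | A | x̄ᵢ | ȳᵢ | A·x̄ᵢ | A·ȳᵢ
plate | 57200.00 | 130.00 | 110.00 | 7436000.00 | 6292000.00
hole | -12468.98 | 160.00 | 115.00 | -1995037.00 | -1433932.84
Σ | 44731.02 |  |  | 5440963.00 | 4858067.16
X̄ = 5440963.00 / 44731.02 = 121.64 mm
Ȳ = 4858067.16 / 44731.02 = 108.61 mm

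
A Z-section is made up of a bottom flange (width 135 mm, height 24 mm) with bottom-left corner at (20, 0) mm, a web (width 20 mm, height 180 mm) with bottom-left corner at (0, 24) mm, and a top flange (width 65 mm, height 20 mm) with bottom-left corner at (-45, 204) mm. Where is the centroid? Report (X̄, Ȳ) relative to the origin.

Part | A | x̄ᵢ | ȳᵢ | A·x̄ᵢ | A·ȳᵢ
bottom flange | 3240.00 | 87.50 | 12.00 | 283500.00 | 38880.00
web | 3600.00 | 10.00 | 114.00 | 36000.00 | 410400.00
top flange | 1300.00 | -12.50 | 214.00 | -16250.00 | 278200.00
Σ | 8140.00 |  |  | 303250.00 | 727480.00
X̄ = 303250.00 / 8140.00 = 37.25 mm
Ȳ = 727480.00 / 8140.00 = 89.37 mm

X̄ = 37.25 mm, Ȳ = 89.37 mm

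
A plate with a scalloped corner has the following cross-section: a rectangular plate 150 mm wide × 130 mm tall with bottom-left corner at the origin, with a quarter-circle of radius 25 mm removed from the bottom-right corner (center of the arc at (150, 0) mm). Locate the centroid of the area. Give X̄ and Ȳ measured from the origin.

Part | A | x̄ᵢ | ȳᵢ | A·x̄ᵢ | A·ȳᵢ
plate | 19500.00 | 75.00 | 65.00 | 1462500.00 | 1267500.00
removed quarter-circle | -490.87 | 139.39 | 10.61 | -68422.74 | -5208.33
Σ | 19009.13 |  |  | 1394077.26 | 1262291.67
X̄ = 1394077.26 / 19009.13 = 73.34 mm
Ȳ = 1262291.67 / 19009.13 = 66.40 mm

X̄ = 73.34 mm, Ȳ = 66.40 mm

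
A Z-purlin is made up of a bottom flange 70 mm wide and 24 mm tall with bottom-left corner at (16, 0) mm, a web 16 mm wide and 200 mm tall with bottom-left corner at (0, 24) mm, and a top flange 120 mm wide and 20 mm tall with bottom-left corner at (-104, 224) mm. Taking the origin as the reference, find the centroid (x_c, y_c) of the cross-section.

x_c = 0.78 mm, y_c = 134.42 mm

bottom flange: A = 70 × 24 = 1680.00, centroid at (51.00, 12.00).
web: A = 16 × 200 = 3200.00, centroid at (8.00, 124.00).
top flange: A = 120 × 20 = 2400.00, centroid at (-44.00, 234.00).
ΣA = 7280.00 mm², ΣAx_c = 5680.00 mm³, ΣAy_c = 978560.00 mm³.
x_c = 5680.00/7280.00 = 0.78 mm; y_c = 978560.00/7280.00 = 134.42 mm.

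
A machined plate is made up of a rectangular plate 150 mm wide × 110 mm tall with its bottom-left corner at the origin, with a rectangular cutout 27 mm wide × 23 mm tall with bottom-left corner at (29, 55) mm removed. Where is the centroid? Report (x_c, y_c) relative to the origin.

plate: A = 150 × 110 = 16500.00, centroid at (75.00, 55.00).
hole: A = −(27 × 23) = -621.00, centroid at (42.50, 66.50).
ΣA = 15879.00 mm², ΣAx_c = 1211107.50 mm³, ΣAy_c = 866203.50 mm³.
x_c = 1211107.50/15879.00 = 76.27 mm; y_c = 866203.50/15879.00 = 54.55 mm.

x_c = 76.27 mm, y_c = 54.55 mm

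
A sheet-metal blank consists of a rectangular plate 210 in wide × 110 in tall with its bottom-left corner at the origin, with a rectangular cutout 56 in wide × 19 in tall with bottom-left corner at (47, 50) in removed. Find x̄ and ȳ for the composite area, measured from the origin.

plate: A = 210 × 110 = 23100.00, centroid at (105.00, 55.00).
hole: A = −(56 × 19) = -1064.00, centroid at (75.00, 59.50).
ΣA = 22036.00 in², ΣAx̄ = 2345700.00 in³, ΣAȳ = 1207192.00 in³.
x̄ = 2345700.00/22036.00 = 106.45 in; ȳ = 1207192.00/22036.00 = 54.78 in.

x̄ = 106.45 in, ȳ = 54.78 in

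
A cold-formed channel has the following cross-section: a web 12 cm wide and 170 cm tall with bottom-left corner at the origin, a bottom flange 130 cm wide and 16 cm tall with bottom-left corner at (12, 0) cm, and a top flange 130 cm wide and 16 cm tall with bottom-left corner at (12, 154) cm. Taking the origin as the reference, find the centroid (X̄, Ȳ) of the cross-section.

web: A = 12 × 170 = 2040.00, centroid at (6.00, 85.00).
bottom flange: A = 130 × 16 = 2080.00, centroid at (77.00, 8.00).
top flange: A = 130 × 16 = 2080.00, centroid at (77.00, 162.00).
ΣA = 6200.00 cm², ΣAX̄ = 332560.00 cm³, ΣAȲ = 527000.00 cm³.
X̄ = 332560.00/6200.00 = 53.64 cm; Ȳ = 527000.00/6200.00 = 85.00 cm.

X̄ = 53.64 cm, Ȳ = 85.00 cm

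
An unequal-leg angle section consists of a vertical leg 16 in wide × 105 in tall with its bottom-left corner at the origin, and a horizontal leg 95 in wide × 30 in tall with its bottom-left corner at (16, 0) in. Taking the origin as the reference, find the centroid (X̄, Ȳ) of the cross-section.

vertical leg: A = 16 × 105 = 1680.00, centroid at (8.00, 52.50).
horizontal leg: A = 95 × 30 = 2850.00, centroid at (63.50, 15.00).
ΣA = 4530.00 in², ΣAX̄ = 194415.00 in³, ΣAȲ = 130950.00 in³.
X̄ = 194415.00/4530.00 = 42.92 in; Ȳ = 130950.00/4530.00 = 28.91 in.

X̄ = 42.92 in, Ȳ = 28.91 in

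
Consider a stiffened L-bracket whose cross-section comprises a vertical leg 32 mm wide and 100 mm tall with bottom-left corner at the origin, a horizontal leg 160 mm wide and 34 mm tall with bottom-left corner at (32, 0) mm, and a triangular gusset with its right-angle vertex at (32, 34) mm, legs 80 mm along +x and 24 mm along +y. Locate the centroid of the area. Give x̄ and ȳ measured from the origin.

vertical leg: A = 32 × 100 = 3200.00, centroid at (16.00, 50.00).
horizontal leg: A = 160 × 34 = 5440.00, centroid at (112.00, 17.00).
gusset: A = ½·80·24 = 960.00, centroid at (58.67, 42.00).
ΣA = 9600.00 mm²
ΣAx̄ = (3200.00)(16.00) + (5440.00)(112.00) + (960.00)(58.67) = 716800.00 mm³
ΣAȳ = (3200.00)(50.00) + (5440.00)(17.00) + (960.00)(42.00) = 292800.00 mm³
x̄ = 716800.00 / 9600.00 = 74.67 mm
ȳ = 292800.00 / 9600.00 = 30.50 mm

x̄ = 74.67 mm, ȳ = 30.50 mm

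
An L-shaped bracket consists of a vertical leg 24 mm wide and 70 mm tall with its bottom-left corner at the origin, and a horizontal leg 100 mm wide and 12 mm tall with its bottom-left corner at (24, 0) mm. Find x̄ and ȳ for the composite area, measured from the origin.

vertical leg: A = 24 × 70 = 1680.00, centroid at (12.00, 35.00).
horizontal leg: A = 100 × 12 = 1200.00, centroid at (74.00, 6.00).
ΣA = 2880.00 mm²
ΣAx̄ = (1680.00)(12.00) + (1200.00)(74.00) = 108960.00 mm³
ΣAȳ = (1680.00)(35.00) + (1200.00)(6.00) = 66000.00 mm³
x̄ = 108960.00 / 2880.00 = 37.83 mm
ȳ = 66000.00 / 2880.00 = 22.92 mm

x̄ = 37.83 mm, ȳ = 22.92 mm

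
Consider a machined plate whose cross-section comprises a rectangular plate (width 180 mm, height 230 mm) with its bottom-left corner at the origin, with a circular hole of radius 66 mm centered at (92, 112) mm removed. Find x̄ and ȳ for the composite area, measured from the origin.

plate: A = 180 × 230 = 41400.00, centroid at (90.00, 115.00).
hole: A = −π·66² = -13684.78, centroid at (92.00, 112.00).
ΣA = 27715.22 mm²
ΣAx̄ = (41400.00)(90.00) + (-13684.78)(92.00) = 2467000.46 mm³
ΣAȳ = (41400.00)(115.00) + (-13684.78)(112.00) = 3228304.91 mm³
x̄ = 2467000.46 / 27715.22 = 89.01 mm
ȳ = 3228304.91 / 27715.22 = 116.48 mm

x̄ = 89.01 mm, ȳ = 116.48 mm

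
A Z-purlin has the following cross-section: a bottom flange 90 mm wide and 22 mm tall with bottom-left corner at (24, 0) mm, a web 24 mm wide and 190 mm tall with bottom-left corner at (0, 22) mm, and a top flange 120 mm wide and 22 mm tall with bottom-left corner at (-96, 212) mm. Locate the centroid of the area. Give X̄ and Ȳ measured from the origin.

bottom flange: A = 90 × 22 = 1980.00, centroid at (69.00, 11.00).
web: A = 24 × 190 = 4560.00, centroid at (12.00, 117.00).
top flange: A = 120 × 22 = 2640.00, centroid at (-36.00, 223.00).
ΣA = 9180.00 mm², ΣAX̄ = 96300.00 mm³, ΣAȲ = 1144020.00 mm³.
X̄ = 96300.00/9180.00 = 10.49 mm; Ȳ = 1144020.00/9180.00 = 124.62 mm.

X̄ = 10.49 mm, Ȳ = 124.62 mm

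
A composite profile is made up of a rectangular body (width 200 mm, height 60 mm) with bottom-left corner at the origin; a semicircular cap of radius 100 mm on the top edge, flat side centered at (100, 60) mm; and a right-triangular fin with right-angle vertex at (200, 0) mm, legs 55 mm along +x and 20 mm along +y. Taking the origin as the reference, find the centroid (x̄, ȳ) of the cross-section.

x̄ = 102.30 mm, ȳ = 69.81 mm

Part | A | x̄ᵢ | ȳᵢ | A·x̄ᵢ | A·ȳᵢ
rectangular body | 12000.00 | 100.00 | 30.00 | 1200000.00 | 360000.00
semicircular top | 15707.96 | 100.00 | 102.44 | 1570796.33 | 1609144.46
triangular fin | 550.00 | 218.33 | 6.67 | 120083.33 | 3666.67
Σ | 28257.96 |  |  | 2890879.66 | 1972811.13
x̄ = 2890879.66 / 28257.96 = 102.30 mm
ȳ = 1972811.13 / 28257.96 = 69.81 mm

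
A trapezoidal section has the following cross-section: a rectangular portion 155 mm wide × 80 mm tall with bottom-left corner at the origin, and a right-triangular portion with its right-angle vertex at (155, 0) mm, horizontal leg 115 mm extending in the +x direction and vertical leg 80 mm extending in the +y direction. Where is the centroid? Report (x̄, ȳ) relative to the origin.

x̄ = 108.84 mm, ȳ = 36.39 mm

rectangular portion: A = 155 × 80 = 12400.00, centroid at (77.50, 40.00).
triangular portion: A = ½·115·80 = 4600.00, centroid at (193.33, 26.67).
ΣA = 17000.00 mm²
ΣAx̄ = (12400.00)(77.50) + (4600.00)(193.33) = 1850333.33 mm³
ΣAȳ = (12400.00)(40.00) + (4600.00)(26.67) = 618666.67 mm³
x̄ = 1850333.33 / 17000.00 = 108.84 mm
ȳ = 618666.67 / 17000.00 = 36.39 mm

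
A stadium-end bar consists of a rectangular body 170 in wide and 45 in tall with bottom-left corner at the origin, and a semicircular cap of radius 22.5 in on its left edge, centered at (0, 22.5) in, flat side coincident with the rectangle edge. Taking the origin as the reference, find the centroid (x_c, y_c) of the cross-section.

x_c = 76.10 in, y_c = 22.50 in

rectangular body: A = 170 × 45 = 7650.00, centroid at (85.00, 22.50).
semicircular end: A = ½π·22.5² = 795.22, centroid at (-9.55, 22.50).
ΣA = 8445.22 in²
ΣAx_c = (7650.00)(85.00) + (795.22)(-9.55) = 642656.25 in³
ΣAy_c = (7650.00)(22.50) + (795.22)(22.50) = 190017.35 in³
x_c = 642656.25 / 8445.22 = 76.10 in
y_c = 190017.35 / 8445.22 = 22.50 in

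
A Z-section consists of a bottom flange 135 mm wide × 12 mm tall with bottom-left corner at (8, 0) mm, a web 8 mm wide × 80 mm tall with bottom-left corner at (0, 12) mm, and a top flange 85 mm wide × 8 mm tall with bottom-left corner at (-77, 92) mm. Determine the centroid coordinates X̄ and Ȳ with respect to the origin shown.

bottom flange: A = 135 × 12 = 1620.00, centroid at (75.50, 6.00).
web: A = 8 × 80 = 640.00, centroid at (4.00, 52.00).
top flange: A = 85 × 8 = 680.00, centroid at (-34.50, 96.00).
ΣA = 2940.00 mm²
ΣAX̄ = (1620.00)(75.50) + (640.00)(4.00) + (680.00)(-34.50) = 101410.00 mm³
ΣAȲ = (1620.00)(6.00) + (640.00)(52.00) + (680.00)(96.00) = 108280.00 mm³
X̄ = 101410.00 / 2940.00 = 34.49 mm
Ȳ = 108280.00 / 2940.00 = 36.83 mm

X̄ = 34.49 mm, Ȳ = 36.83 mm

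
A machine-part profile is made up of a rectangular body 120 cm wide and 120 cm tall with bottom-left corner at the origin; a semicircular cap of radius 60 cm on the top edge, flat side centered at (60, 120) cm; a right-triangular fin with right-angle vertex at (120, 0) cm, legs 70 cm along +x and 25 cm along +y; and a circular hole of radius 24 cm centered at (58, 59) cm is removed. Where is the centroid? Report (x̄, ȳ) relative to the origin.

x̄ = 64.00 cm, ȳ = 83.01 cm

rectangular body: A = 120 × 120 = 14400.00, centroid at (60.00, 60.00).
semicircular top: A = ½π·60² = 5654.87, centroid at (60.00, 145.46).
triangular fin: A = ½·70·25 = 875.00, centroid at (143.33, 8.33).
hole: A = −π·24² = -1809.56, centroid at (58.00, 59.00).
ΣA = 19120.31 cm²
ΣAx̄ = (14400.00)(60.00) + (5654.87)(60.00) + (875.00)(143.33) + (-1809.56)(58.00) = 1223754.35 cm³
ΣAȳ = (14400.00)(60.00) + (5654.87)(145.46) + (875.00)(8.33) + (-1809.56)(59.00) = 1587111.80 cm³
x̄ = 1223754.35 / 19120.31 = 64.00 cm
ȳ = 1587111.80 / 19120.31 = 83.01 cm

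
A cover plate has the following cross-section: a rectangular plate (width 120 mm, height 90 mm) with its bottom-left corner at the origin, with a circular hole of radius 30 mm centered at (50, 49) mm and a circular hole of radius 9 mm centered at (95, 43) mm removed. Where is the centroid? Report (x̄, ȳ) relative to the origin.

plate: A = 120 × 90 = 10800.00, centroid at (60.00, 45.00).
hole 1: A = −π·30² = -2827.43, centroid at (50.00, 49.00).
hole 2: A = −π·9² = -254.47, centroid at (95.00, 43.00).
ΣA = 7718.10 mm², ΣAx̄ = 482453.78 mm³, ΣAȳ = 336513.60 mm³.
x̄ = 482453.78/7718.10 = 62.51 mm; ȳ = 336513.60/7718.10 = 43.60 mm.

x̄ = 62.51 mm, ȳ = 43.60 mm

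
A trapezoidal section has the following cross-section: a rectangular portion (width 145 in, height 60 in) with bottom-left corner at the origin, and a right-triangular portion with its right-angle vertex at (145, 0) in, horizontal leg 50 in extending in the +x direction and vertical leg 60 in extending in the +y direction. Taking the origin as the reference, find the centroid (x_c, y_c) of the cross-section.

rectangular portion: A = 145 × 60 = 8700.00, centroid at (72.50, 30.00).
triangular portion: A = ½·50·60 = 1500.00, centroid at (161.67, 20.00).
ΣA = 10200.00 in²
ΣAx_c = (8700.00)(72.50) + (1500.00)(161.67) = 873250.00 in³
ΣAy_c = (8700.00)(30.00) + (1500.00)(20.00) = 291000.00 in³
x_c = 873250.00 / 10200.00 = 85.61 in
y_c = 291000.00 / 10200.00 = 28.53 in

x_c = 85.61 in, y_c = 28.53 in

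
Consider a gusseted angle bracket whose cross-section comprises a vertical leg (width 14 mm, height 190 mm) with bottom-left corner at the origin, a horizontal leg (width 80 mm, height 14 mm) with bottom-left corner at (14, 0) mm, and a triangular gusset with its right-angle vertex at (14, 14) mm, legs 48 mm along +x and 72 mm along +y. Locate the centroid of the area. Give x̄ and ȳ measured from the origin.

x̄ = 23.77 mm, ȳ = 59.22 mm

Part | A | x̄ᵢ | ȳᵢ | A·x̄ᵢ | A·ȳᵢ
vertical leg | 2660.00 | 7.00 | 95.00 | 18620.00 | 252700.00
horizontal leg | 1120.00 | 54.00 | 7.00 | 60480.00 | 7840.00
gusset | 1728.00 | 30.00 | 38.00 | 51840.00 | 65664.00
Σ | 5508.00 |  |  | 130940.00 | 326204.00
x̄ = 130940.00 / 5508.00 = 23.77 mm
ȳ = 326204.00 / 5508.00 = 59.22 mm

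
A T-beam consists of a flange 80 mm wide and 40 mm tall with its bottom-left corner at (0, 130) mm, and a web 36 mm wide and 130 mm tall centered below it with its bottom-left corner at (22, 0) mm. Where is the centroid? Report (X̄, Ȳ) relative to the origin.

Part | A | x̄ᵢ | ȳᵢ | A·x̄ᵢ | A·ȳᵢ
web | 4680.00 | 40.00 | 65.00 | 187200.00 | 304200.00
flange | 3200.00 | 40.00 | 150.00 | 128000.00 | 480000.00
Σ | 7880.00 |  |  | 315200.00 | 784200.00
X̄ = 315200.00 / 7880.00 = 40.00 mm
Ȳ = 784200.00 / 7880.00 = 99.52 mm

X̄ = 40.00 mm, Ȳ = 99.52 mm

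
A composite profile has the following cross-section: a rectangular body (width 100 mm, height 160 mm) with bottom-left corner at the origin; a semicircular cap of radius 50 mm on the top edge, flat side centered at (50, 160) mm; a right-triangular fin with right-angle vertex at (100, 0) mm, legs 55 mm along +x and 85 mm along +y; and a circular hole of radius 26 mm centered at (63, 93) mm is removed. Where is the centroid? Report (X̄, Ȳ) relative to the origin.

X̄ = 56.56 mm, Ȳ = 92.37 mm

Part | A | x̄ᵢ | ȳᵢ | A·x̄ᵢ | A·ȳᵢ
rectangular body | 16000.00 | 50.00 | 80.00 | 800000.00 | 1280000.00
semicircular top | 3926.99 | 50.00 | 181.22 | 196349.54 | 711651.86
triangular fin | 2337.50 | 118.33 | 28.33 | 276604.17 | 66229.17
hole | -2123.72 | 63.00 | 93.00 | -133794.15 | -197505.65
Σ | 20140.77 |  |  | 1139159.56 | 1860375.38
X̄ = 1139159.56 / 20140.77 = 56.56 mm
Ȳ = 1860375.38 / 20140.77 = 92.37 mm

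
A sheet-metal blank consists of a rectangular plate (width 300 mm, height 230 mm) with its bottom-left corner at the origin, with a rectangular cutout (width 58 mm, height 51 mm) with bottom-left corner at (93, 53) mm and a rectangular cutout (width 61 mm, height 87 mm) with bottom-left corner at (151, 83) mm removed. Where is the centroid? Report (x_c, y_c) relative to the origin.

x_c = 148.61 mm, y_c = 115.77 mm

Part | A | x̄ᵢ | ȳᵢ | A·x̄ᵢ | A·ȳᵢ
plate | 69000.00 | 150.00 | 115.00 | 10350000.00 | 7935000.00
hole 1 | -2958.00 | 122.00 | 78.50 | -360876.00 | -232203.00
hole 2 | -5307.00 | 181.50 | 126.50 | -963220.50 | -671335.50
Σ | 60735.00 |  |  | 9025903.50 | 7031461.50
x_c = 9025903.50 / 60735.00 = 148.61 mm
y_c = 7031461.50 / 60735.00 = 115.77 mm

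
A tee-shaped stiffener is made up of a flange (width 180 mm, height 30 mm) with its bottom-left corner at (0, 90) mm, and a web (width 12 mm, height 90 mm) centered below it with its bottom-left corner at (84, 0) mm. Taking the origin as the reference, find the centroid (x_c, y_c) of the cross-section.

web: A = 12 × 90 = 1080.00, centroid at (90.00, 45.00).
flange: A = 180 × 30 = 5400.00, centroid at (90.00, 105.00).
ΣA = 6480.00 mm², ΣAx_c = 583200.00 mm³, ΣAy_c = 615600.00 mm³.
x_c = 583200.00/6480.00 = 90.00 mm; y_c = 615600.00/6480.00 = 95.00 mm.

x_c = 90.00 mm, y_c = 95.00 mm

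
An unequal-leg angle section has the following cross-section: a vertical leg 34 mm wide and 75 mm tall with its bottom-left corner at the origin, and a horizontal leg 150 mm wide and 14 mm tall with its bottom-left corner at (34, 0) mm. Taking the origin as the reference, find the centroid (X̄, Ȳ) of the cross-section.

vertical leg: A = 34 × 75 = 2550.00, centroid at (17.00, 37.50).
horizontal leg: A = 150 × 14 = 2100.00, centroid at (109.00, 7.00).
ΣA = 4650.00 mm²
ΣAX̄ = (2550.00)(17.00) + (2100.00)(109.00) = 272250.00 mm³
ΣAȲ = (2550.00)(37.50) + (2100.00)(7.00) = 110325.00 mm³
X̄ = 272250.00 / 4650.00 = 58.55 mm
Ȳ = 110325.00 / 4650.00 = 23.73 mm

X̄ = 58.55 mm, Ȳ = 23.73 mm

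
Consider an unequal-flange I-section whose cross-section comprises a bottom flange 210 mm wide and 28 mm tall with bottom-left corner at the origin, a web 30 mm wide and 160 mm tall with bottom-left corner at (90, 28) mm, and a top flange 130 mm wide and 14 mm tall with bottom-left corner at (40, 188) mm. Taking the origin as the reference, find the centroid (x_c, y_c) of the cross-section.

Part | A | x̄ᵢ | ȳᵢ | A·x̄ᵢ | A·ȳᵢ
bottom flange | 5880.00 | 105.00 | 14.00 | 617400.00 | 82320.00
web | 4800.00 | 105.00 | 108.00 | 504000.00 | 518400.00
top flange | 1820.00 | 105.00 | 195.00 | 191100.00 | 354900.00
Σ | 12500.00 |  |  | 1312500.00 | 955620.00
x_c = 1312500.00 / 12500.00 = 105.00 mm
y_c = 955620.00 / 12500.00 = 76.45 mm

x_c = 105.00 mm, y_c = 76.45 mm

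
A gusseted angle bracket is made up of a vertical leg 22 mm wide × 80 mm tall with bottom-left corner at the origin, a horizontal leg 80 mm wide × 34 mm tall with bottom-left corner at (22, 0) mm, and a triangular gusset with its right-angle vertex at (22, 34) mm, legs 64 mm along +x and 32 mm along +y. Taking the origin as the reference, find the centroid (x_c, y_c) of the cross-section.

x_c = 42.22 mm, y_c = 29.50 mm

vertical leg: A = 22 × 80 = 1760.00, centroid at (11.00, 40.00).
horizontal leg: A = 80 × 34 = 2720.00, centroid at (62.00, 17.00).
gusset: A = ½·64·32 = 1024.00, centroid at (43.33, 44.67).
ΣA = 5504.00 mm²
ΣAx_c = (1760.00)(11.00) + (2720.00)(62.00) + (1024.00)(43.33) = 232373.33 mm³
ΣAy_c = (1760.00)(40.00) + (2720.00)(17.00) + (1024.00)(44.67) = 162378.67 mm³
x_c = 232373.33 / 5504.00 = 42.22 mm
y_c = 162378.67 / 5504.00 = 29.50 mm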